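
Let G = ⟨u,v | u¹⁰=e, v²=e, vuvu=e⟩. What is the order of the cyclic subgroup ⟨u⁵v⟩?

|⟨u⁵v⟩| equals the order of u⁵v. Compute successive powers until reaching e:
  (u⁵v)¹ = u⁵v, (u⁵v)² = e.
The smallest positive k with (u⁵v)ᵏ = e is 2, so |⟨u⁵v⟩| = 2.

Answer: 2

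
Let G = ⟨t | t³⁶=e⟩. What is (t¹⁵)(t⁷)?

Compute (t¹⁵) · (t⁷) by multiplying left to right and reducing via the relations at each step:
  (t¹⁵) · t⁷ = t²²

Answer: t²²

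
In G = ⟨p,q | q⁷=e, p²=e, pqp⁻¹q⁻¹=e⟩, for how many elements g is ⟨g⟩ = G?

G is cyclic of order 14. An element generates G iff its order is 14, and a cyclic group of order 14 has exactly φ(14) = 6 such elements.

Answer: 6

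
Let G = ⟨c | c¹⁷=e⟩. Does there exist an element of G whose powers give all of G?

|G| = 17. The element c has order 17 (its powers give 17 distinct elements), so ⟨c⟩ = G and G is cyclic.

Answer: Yes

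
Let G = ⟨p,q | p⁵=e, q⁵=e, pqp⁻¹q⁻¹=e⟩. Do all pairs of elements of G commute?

Each pair of generators commutes: p·q = pq = q·p. Since the generators pairwise commute, every element of G commutes with every other, so G is abelian.

Answer: Yes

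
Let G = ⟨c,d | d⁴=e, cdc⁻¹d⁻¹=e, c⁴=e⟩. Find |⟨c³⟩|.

|⟨c³⟩| equals the order of c³. Compute successive powers until reaching e:
  (c³)¹ = c³, (c³)² = c², (c³)³ = c, (c³)⁴ = e.
The smallest positive k with (c³)ᵏ = e is 4, so |⟨c³⟩| = 4.

Answer: 4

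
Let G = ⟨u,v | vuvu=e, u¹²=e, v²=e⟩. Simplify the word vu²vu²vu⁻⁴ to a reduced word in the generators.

Multiply left to right, reducing at each step:
  v · u² = u¹⁰v
  (u¹⁰v) · v = u¹⁰
  (u¹⁰) · u² = e
  e · v = v
  v · u⁻⁴ = u⁴v

Answer: u⁴v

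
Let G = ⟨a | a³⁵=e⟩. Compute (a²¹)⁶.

Compute successive powers of (a²¹), reducing at each step:
  (a²¹)²: (a²¹) · a²¹ = a⁷
  (a²¹)³: (a⁷) · a²¹ = a²⁸
  (a²¹)⁴: (a²⁸) · a²¹ = a¹⁴
  (a²¹)⁵: (a¹⁴) · a²¹ = e
  (a²¹)⁶: e · a²¹ = a²¹

Answer: a²¹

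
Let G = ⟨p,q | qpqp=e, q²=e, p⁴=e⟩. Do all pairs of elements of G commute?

p·q = pq but q·p = p³q, so p·q ≠ q·p and G is not abelian.

Answer: No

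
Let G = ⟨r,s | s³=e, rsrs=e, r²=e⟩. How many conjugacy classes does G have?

The conjugacy classes (representative and size) are:
  [e] (size 1), [rs²] (size 3), [s²] (size 2).
Class equation: 1 + 3 + 2 = 6 = |G|. So G has 3 conjugacy classes.

Answer: 3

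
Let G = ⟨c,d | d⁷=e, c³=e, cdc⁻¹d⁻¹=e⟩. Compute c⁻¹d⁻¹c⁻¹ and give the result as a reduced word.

Multiply left to right, reducing at each step:
  (c²) · d⁻¹ = c²d⁶
  (c²d⁶) · c⁻¹ = cd⁶

Answer: cd⁶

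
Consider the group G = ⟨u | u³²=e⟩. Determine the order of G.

G is generated by a single element, so G is cyclic. The relator gives u³² = e and no smaller power is forced to be e, so the 32 powers {e, u, u², u³, u⁴, u⁵, u⁶, u⁷, u⁸, u⁹, u²², u²³, u²¹, u²⁰, u²⁴, u²⁵, u²⁶, u²⁷, u²⁸, u²⁹, u³¹, u³⁰, u¹², u¹³, u¹¹, u¹⁰, u¹⁴, u¹⁵, u¹⁶, u¹⁷, u¹⁸, u¹⁹} are distinct. Hence |G| = 32.

Answer: 32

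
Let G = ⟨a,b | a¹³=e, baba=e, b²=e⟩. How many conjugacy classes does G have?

The conjugacy classes (representative and size) are:
  [e] (size 1), [a¹²] (size 2), [a¹¹] (size 2), [a³] (size 2), [a⁴] (size 2), [a⁸] (size 2), [a⁶] (size 2), [b] (size 13).
Class equation: 1 + 2 + 2 + 2 + 2 + 2 + 2 + 13 = 26 = |G|. So G has 8 conjugacy classes.

Answer: 8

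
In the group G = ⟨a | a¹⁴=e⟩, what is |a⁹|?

Compute successive powers until reaching e:
  (a⁹)¹ = a⁹, (a⁹)² = a⁴, (a⁹)³ = a¹³, (a⁹)⁴ = a⁸, (a⁹)⁵ = a³, (a⁹)⁶ = a¹², (a⁹)⁷ = a⁷, (a⁹)⁸ = a², (a⁹)⁹ = a¹¹, (a⁹)¹⁰ = a⁶, (a⁹)¹¹ = a, (a⁹)¹² = a¹⁰, (a⁹)¹³ = a⁵, (a⁹)¹⁴ = e.
The smallest positive k with (a⁹)ᵏ = e is 14.

Answer: 14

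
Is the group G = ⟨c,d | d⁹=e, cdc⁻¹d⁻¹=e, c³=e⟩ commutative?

Each pair of generators commutes: c·d = cd = d·c. Since the generators pairwise commute, every element of G commutes with every other, so G is abelian.

Answer: Yes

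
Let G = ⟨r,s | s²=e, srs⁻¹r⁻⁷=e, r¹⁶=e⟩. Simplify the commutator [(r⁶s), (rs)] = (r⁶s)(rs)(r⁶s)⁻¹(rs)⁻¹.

[(r⁶s), (rs)] = (r⁶s)·(rs)·(r⁶s)⁻¹·(rs)⁻¹.
  (r⁶s) · (rs) = r¹³
  (r¹³) · (r⁶s) = r³s
  (r³s) · (r⁹s) = r²

Answer: r²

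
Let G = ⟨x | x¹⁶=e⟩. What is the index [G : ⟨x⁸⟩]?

First find ord(x⁸) by computing successive powers:
  (x⁸)¹ = x⁸, (x⁸)² = e.
So |⟨x⁸⟩| = ord(x⁸) = 2. With |G| = 16, by Lagrange [G : ⟨x⁸⟩] = 16/2 = 8.

Answer: 8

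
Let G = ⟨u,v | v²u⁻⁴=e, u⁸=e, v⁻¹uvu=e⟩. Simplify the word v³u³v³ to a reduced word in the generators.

Multiply left to right, reducing at each step:
  (v⁻¹) · u³ = uv
  (uv) · v³ = u

Answer: u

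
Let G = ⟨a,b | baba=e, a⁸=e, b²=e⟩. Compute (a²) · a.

Compute (a²) · a by multiplying left to right and reducing via the relations at each step:
  (a²) · a = a³

Answer: a³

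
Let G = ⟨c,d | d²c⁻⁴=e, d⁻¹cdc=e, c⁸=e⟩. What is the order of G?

Enumerate words in the generators, reducing via the relations: the distinct elements are
  {c, d, e, cd, c², c³, c⁴, c⁵, c⁶, c⁷, c²d, c³d, d⁻¹, cd⁻¹, c²d⁻¹, c³d⁻¹}.
No further products give new elements, so |G| = 16.

Answer: 16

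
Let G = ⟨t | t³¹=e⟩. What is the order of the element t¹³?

Compute successive powers until reaching e:
  (t¹³)¹ = t¹³, (t¹³)² = t²⁶, (t¹³)³ = t⁸, (t¹³)⁴ = t²¹, (t¹³)⁵ = t³, (t¹³)⁶ = t¹⁶, (t¹³)⁷ = t²⁹, (t¹³)⁸ = t¹¹, (t¹³)⁹ = t²⁴, (t¹³)¹⁰ = t⁶, (t¹³)¹¹ = t¹⁹, (t¹³)¹² = t, (t¹³)¹³ = t¹⁴, (t¹³)¹⁴ = t²⁷, (t¹³)¹⁵ = t⁹, (t¹³)¹⁶ = t²², (t¹³)¹⁷ = t⁴, (t¹³)¹⁸ = t¹⁷, (t¹³)¹⁹ = t³⁰, (t¹³)²⁰ = t¹², (t¹³)²¹ = t²⁵, (t¹³)²² = t⁷, (t¹³)²³ = t²⁰, (t¹³)²⁴ = t², (t¹³)²⁵ = t¹⁵, (t¹³)²⁶ = t²⁸, (t¹³)²⁷ = t¹⁰, (t¹³)²⁸ = t²³, (t¹³)²⁹ = t⁵, (t¹³)³⁰ = t¹⁸, (t¹³)³¹ = e.
The smallest positive k with (t¹³)ᵏ = e is 31.

Answer: 31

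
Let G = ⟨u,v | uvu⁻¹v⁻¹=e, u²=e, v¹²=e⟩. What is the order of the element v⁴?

Compute successive powers until reaching e:
  (v⁴)¹ = v⁴, (v⁴)² = v⁸, (v⁴)³ = e.
The smallest positive k with (v⁴)ᵏ = e is 3.

Answer: 3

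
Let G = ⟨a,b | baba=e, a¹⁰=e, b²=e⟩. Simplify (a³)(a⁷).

Compute (a³) · (a⁷) by multiplying left to right and reducing via the relations at each step:
  (a³) · a⁷ = e

Answer: e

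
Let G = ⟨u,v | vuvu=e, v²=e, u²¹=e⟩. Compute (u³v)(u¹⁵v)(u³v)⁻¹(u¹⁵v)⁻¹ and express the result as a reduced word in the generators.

[(u³v), (u¹⁵v)] = (u³v)·(u¹⁵v)·(u³v)⁻¹·(u¹⁵v)⁻¹.
  (u³v) · (u¹⁵v) = u⁹
  (u⁹) · (u³v) = u¹²v
  (u¹²v) · (u¹⁵v) = u¹⁸

Answer: u¹⁸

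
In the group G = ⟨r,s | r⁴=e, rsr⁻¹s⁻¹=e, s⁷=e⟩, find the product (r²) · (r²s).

Compute (r²) · (r²s) by multiplying left to right and reducing via the relations at each step:
  (r²) · r² = e
  e · s = s

Answer: s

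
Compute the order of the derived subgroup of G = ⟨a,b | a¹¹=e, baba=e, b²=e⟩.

G' = [G, G] is generated by all commutators. The generator-pair commutators are: [a, b] = a².
The subgroup they normally generate is {e, a, a², a³, a⁴, a⁵, a⁶, a⁷, a⁸, a⁹, a¹⁰}, of order 11.
Check: |G/G'| = 22/11 = 2 is the order of the abelianisation.

Answer: 11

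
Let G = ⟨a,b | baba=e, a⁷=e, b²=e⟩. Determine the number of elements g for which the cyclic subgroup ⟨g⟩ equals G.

⟨g⟩ = G would require ord(g) = |G| = 14, but the maximum element order in G is 7 < 14. So G is not cyclic and no single element generates it: the count is 0.

Answer: 0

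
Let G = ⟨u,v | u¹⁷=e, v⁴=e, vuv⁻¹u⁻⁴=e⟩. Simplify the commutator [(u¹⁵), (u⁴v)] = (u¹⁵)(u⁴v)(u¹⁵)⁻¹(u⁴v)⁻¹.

[(u¹⁵), (u⁴v)] = (u¹⁵)·(u⁴v)·(u¹⁵)⁻¹·(u⁴v)⁻¹.
  (u¹⁵) · (u⁴v) = u²v
  (u²v) · (u²) = u¹⁰v
  (u¹⁰v) · (u¹⁶v³) = u⁶

Answer: u⁶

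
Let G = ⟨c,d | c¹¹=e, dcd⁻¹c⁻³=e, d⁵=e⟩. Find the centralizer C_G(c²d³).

⟨c²d³⟩ ⊆ C_G(c²d³) since powers of c²d³ commute with c²d³; so |C_G(c²d³)| ≥ |⟨c²d³⟩| = 5.
By orbit–stabilizer, |C_G(c²d³)| = |G| / |conj. class of c²d³| = 55 / 11 = 5.
The 5 elements commuting with c²d³ are {e, cd, c²d³, c⁴d², c⁷d⁴}.

Answer: {e, cd, c²d³, c⁴d², c⁷d⁴}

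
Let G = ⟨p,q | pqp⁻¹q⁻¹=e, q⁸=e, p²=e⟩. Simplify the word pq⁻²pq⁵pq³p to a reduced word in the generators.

Multiply left to right, reducing at each step:
  p · q⁻² = pq⁶
  (pq⁶) · p = q⁶
  (q⁶) · q⁵ = q³
  (q³) · p = pq³
  (pq³) · q³ = pq⁶
  (pq⁶) · p = q⁶

Answer: q⁶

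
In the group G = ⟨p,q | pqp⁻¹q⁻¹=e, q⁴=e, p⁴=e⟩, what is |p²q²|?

Compute successive powers until reaching e:
  (p²q²)¹ = p²q², (p²q²)² = e.
The smallest positive k with (p²q²)ᵏ = e is 2.

Answer: 2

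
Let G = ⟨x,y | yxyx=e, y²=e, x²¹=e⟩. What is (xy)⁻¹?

The order of (xy) is 2 (smallest k with (xy)ᵏ = e), so (xy)⁻¹ = (xy)¹ = xy.
Check: (xy) · (xy) → (xy) · x = y;   y · y = e, giving e as required.

Answer: xy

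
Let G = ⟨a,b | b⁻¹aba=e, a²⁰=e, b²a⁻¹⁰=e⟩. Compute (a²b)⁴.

Compute successive powers of (a²b), reducing at each step:
  (a²b)²: (a²b) · a² = b;   b · b = a¹⁰
  (a²b)³: (a¹⁰) · a² = a¹²;   (a¹²) · b = a²b⁻¹
  (a²b)⁴: (a²b⁻¹) · a² = b⁻¹;   (b⁻¹) · b = e

Answer: e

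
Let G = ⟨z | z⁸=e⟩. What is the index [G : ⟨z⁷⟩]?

First find ord(z⁷) by computing successive powers:
  (z⁷)¹ = z⁷, (z⁷)² = z⁶, (z⁷)³ = z⁵, (z⁷)⁴ = z⁴, (z⁷)⁵ = z³, (z⁷)⁶ = z², (z⁷)⁷ = z, (z⁷)⁸ = e.
So |⟨z⁷⟩| = ord(z⁷) = 8. With |G| = 8, by Lagrange [G : ⟨z⁷⟩] = 8/8 = 1.

Answer: 1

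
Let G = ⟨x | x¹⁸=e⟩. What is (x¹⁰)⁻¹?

The order of (x¹⁰) is 9 (smallest k with (x¹⁰)ᵏ = e), so (x¹⁰)⁻¹ = (x¹⁰)⁸ = x⁸.
Check: (x¹⁰) · (x⁸) → (x¹⁰) · x⁸ = e, giving e as required.

Answer: x⁸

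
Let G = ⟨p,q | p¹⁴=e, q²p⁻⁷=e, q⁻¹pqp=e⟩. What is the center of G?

An element z ∈ Z(G) iff z commutes with every generator.
For example p⁷ is central: (p⁷)·p = p⁸ = p·(p⁷); (p⁷)·q = q⁻¹ = q·(p⁷).
Whereas p ∉ Z(G) since p·q = pq ≠ p⁶q⁻¹ = q·p.
Checking each of the 28 elements this way gives Z(G) = {e, p⁷}, of order 2.

Answer: {e, p⁷}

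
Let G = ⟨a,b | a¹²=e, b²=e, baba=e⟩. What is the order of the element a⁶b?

Compute successive powers until reaching e:
  (a⁶b)¹ = a⁶b, (a⁶b)² = e.
The smallest positive k with (a⁶b)ᵏ = e is 2.

Answer: 2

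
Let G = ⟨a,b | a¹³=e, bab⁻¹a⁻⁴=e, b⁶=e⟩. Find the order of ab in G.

Compute successive powers until reaching e:
  (ab)¹ = ab, (ab)² = a⁵b², (ab)³ = a⁸b³, (ab)⁴ = a⁷b⁴, (ab)⁵ = a³b⁵, (ab)⁶ = e.
The smallest positive k with (ab)ᵏ = e is 6.

Answer: 6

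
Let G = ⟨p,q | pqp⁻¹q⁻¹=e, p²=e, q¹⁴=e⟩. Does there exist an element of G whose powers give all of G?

|G| = 28, but the maximum element order in G is 14 < 28. No single element generates all of G, so G is not cyclic.

Answer: No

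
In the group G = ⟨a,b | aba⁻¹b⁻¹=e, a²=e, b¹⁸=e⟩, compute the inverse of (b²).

The order of (b²) is 9 (smallest k with (b²)ᵏ = e), so (b²)⁻¹ = (b²)⁸ = b¹⁶.
Check: (b²) · (b¹⁶) → (b²) · b¹⁶ = e, giving e as required.

Answer: b¹⁶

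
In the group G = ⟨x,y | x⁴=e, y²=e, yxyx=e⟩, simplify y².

Compute successive powers of y, reducing at each step:
  y²: y · y = e

Answer: e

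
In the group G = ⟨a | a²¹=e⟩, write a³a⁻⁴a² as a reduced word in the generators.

Multiply left to right, reducing at each step:
  (a³) · a⁻⁴ = a²⁰
  (a²⁰) · a² = a

Answer: a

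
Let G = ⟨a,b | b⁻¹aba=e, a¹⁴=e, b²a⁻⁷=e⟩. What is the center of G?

An element z ∈ Z(G) iff z commutes with every generator.
For example a⁷ is central: (a⁷)·a = a⁸ = a·(a⁷); (a⁷)·b = b⁻¹ = b·(a⁷).
Whereas a ∉ Z(G) since a·b = ab ≠ a⁶b⁻¹ = b·a.
Checking each of the 28 elements this way gives Z(G) = {e, a⁷}, of order 2.

Answer: {e, a⁷}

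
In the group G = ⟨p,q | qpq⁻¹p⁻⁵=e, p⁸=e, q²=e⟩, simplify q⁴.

Compute successive powers of q, reducing at each step:
  q²: q · q = e
  q³: e · q = q
  q⁴: q · q = e

Answer: e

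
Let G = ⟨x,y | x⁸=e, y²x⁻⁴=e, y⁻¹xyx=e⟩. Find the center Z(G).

An element z ∈ Z(G) iff z commutes with every generator.
For example x⁴ is central: (x⁴)·x = x⁵ = x·(x⁴); (x⁴)·y = y⁻¹ = y·(x⁴).
Whereas x ∉ Z(G) since x·y = xy ≠ x³y⁻¹ = y·x.
Checking each of the 16 elements this way gives Z(G) = {e, x⁴}, of order 2.

Answer: {e, x⁴}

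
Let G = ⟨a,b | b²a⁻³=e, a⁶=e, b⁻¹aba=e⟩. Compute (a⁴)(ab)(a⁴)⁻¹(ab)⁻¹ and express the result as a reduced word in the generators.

[(a⁴), (ab)] = (a⁴)·(ab)·(a⁴)⁻¹·(ab)⁻¹.
  (a⁴) · (ab) = a²b⁻¹
  (a²b⁻¹) · (a²) = b⁻¹
  (b⁻¹) · (ab⁻¹) = a²

Answer: a²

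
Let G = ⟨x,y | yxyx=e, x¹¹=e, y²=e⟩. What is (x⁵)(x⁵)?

Compute (x⁵) · (x⁵) by multiplying left to right and reducing via the relations at each step:
  (x⁵) · x⁵ = x¹⁰

Answer: x¹⁰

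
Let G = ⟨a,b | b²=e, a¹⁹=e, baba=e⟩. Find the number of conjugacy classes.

The conjugacy classes (representative and size) are:
  [e] (size 1), [a¹⁸] (size 2), [a²] (size 2), [a¹⁶] (size 2), [a⁴] (size 2), [a¹⁴] (size 2), [a¹³] (size 2), [a¹²] (size 2), [a⁸] (size 2), [a⁹] (size 2), [b] (size 19).
Class equation: 1 + 2 + 2 + 2 + 2 + 2 + 2 + 2 + 2 + 2 + 19 = 38 = |G|. So G has 11 conjugacy classes.

Answer: 11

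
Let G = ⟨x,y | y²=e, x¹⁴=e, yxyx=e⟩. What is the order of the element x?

Compute successive powers until reaching e:
  x¹ = x, x² = x², x³ = x³, x⁴ = x⁴, x⁵ = x⁵, x⁶ = x⁶, x⁷ = x⁷, x⁸ = x⁸, x⁹ = x⁹, x¹⁰ = x¹⁰, x¹¹ = x¹¹, x¹² = x¹², x¹³ = x¹³, x¹⁴ = e.
The smallest positive k with xᵏ = e is 14.

Answer: 14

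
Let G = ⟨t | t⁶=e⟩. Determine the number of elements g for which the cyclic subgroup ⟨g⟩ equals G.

G is cyclic of order 6. An element generates G iff its order is 6, and a cyclic group of order 6 has exactly φ(6) = 2 such elements.

Answer: 2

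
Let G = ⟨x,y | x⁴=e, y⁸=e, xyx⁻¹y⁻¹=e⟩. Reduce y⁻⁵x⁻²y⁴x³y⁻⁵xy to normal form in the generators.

Multiply left to right, reducing at each step:
  (y³) · x⁻² = x²y³
  (x²y³) · y⁴ = x²y⁷
  (x²y⁷) · x³ = xy⁷
  (xy⁷) · y⁻⁵ = xy²
  (xy²) · x = x²y²
  (x²y²) · y = x²y³

Answer: x²y³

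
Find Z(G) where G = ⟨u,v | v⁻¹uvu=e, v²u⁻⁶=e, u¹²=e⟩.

An element z ∈ Z(G) iff z commutes with every generator.
For example u⁶ is central: (u⁶)·u = u⁷ = u·(u⁶); (u⁶)·v = v⁻¹ = v·(u⁶).
Whereas u ∉ Z(G) since u·v = uv ≠ u⁵v⁻¹ = v·u.
Checking each of the 24 elements this way gives Z(G) = {e, u⁶}, of order 2.

Answer: {e, u⁶}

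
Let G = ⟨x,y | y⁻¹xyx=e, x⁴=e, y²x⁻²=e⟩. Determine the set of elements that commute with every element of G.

An element z ∈ Z(G) iff z commutes with every generator.
For example x² is central: (x²)·x = x³ = x·(x²); (x²)·y = y⁻¹ = y·(x²).
Whereas x ∉ Z(G) since x·y = xy ≠ xy⁻¹ = y·x.
Checking each of the 8 elements this way gives Z(G) = {e, x²}, of order 2.

Answer: {e, x²}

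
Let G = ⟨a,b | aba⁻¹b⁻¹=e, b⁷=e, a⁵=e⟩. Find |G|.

Enumerate words in the generators, reducing via the relations: the distinct elements are
  {a, b, e, ab, a², a³, a⁴, b², b³, b⁴, b⁵, b⁶, ab², ab³, ab⁴, ab⁵, ab⁶, a²b, a³b, a⁴b, a²b², a²b³, a²b⁴, a²b⁵, a²b⁶, a³b², a³b³, a³b⁴, a³b⁵, a³b⁶, a⁴b², a⁴b³, a⁴b⁴, a⁴b⁵, a⁴b⁶}.
No further products give new elements, so |G| = 35.

Answer: 35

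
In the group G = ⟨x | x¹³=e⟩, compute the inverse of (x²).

The order of (x²) is 13 (smallest k with (x²)ᵏ = e), so (x²)⁻¹ = (x²)¹² = x¹¹.
Check: (x²) · (x¹¹) → (x²) · x¹¹ = e, giving e as required.

Answer: x¹¹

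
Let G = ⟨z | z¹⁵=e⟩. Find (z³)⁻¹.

The order of (z³) is 5 (smallest k with (z³)ᵏ = e), so (z³)⁻¹ = (z³)⁴ = z¹².
Check: (z³) · (z¹²) → (z³) · z¹² = e, giving e as required.

Answer: z¹²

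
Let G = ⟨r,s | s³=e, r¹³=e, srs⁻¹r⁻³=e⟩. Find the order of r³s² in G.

Compute successive powers until reaching e:
  (r³s²)¹ = r³s², (r³s²)² = r⁴s, (r³s²)³ = e.
The smallest positive k with (r³s²)ᵏ = e is 3.

Answer: 3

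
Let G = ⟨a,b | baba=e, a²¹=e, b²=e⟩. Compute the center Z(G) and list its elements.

An element z ∈ Z(G) iff z commutes with every generator.
For example e is central: e·a = a = a·e; e·b = b = b·e.
Whereas a ∉ Z(G) since a·b = ab ≠ a²⁰b = b·a.
Checking each of the 42 elements this way gives Z(G) = {e}, of order 1.

Answer: {e}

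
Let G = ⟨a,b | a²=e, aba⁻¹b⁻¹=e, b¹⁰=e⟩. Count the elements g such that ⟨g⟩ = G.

⟨g⟩ = G would require ord(g) = |G| = 20, but the maximum element order in G is 10 < 20. So G is not cyclic and no single element generates it: the count is 0.

Answer: 0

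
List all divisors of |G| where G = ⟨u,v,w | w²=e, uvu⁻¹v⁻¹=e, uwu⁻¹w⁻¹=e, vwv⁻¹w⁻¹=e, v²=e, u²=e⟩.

|G| = 8 = 2³. By Lagrange's theorem the order of any subgroup divides 8; the divisors of 8 are 1, 2, 4, 8.

Answer: 1, 2, 4, 8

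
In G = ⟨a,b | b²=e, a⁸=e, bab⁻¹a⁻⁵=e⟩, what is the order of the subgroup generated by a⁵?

|⟨a⁵⟩| equals the order of a⁵. Compute successive powers until reaching e:
  (a⁵)¹ = a⁵, (a⁵)² = a², (a⁵)³ = a⁷, (a⁵)⁴ = a⁴, (a⁵)⁵ = a, (a⁵)⁶ = a⁶, (a⁵)⁷ = a³, (a⁵)⁸ = e.
The smallest positive k with (a⁵)ᵏ = e is 8, so |⟨a⁵⟩| = 8.

Answer: 8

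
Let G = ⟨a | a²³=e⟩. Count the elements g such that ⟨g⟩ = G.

G is cyclic of order 23. An element generates G iff its order is 23, and a cyclic group of order 23 has exactly φ(23) = 22 such elements.

Answer: 22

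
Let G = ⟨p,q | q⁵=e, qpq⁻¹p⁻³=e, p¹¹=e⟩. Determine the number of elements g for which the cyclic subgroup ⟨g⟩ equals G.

⟨g⟩ = G would require ord(g) = |G| = 55, but the maximum element order in G is 11 < 55. So G is not cyclic and no single element generates it: the count is 0.

Answer: 0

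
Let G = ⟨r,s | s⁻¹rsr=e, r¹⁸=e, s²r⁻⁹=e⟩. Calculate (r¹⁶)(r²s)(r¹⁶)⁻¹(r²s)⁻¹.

[(r¹⁶), (r²s)] = (r¹⁶)·(r²s)·(r¹⁶)⁻¹·(r²s)⁻¹.
  (r¹⁶) · (r²s) = s
  s · (r²) = r⁷s⁻¹
  (r⁷s⁻¹) · (r²s⁻¹) = r¹⁴

Answer: r¹⁴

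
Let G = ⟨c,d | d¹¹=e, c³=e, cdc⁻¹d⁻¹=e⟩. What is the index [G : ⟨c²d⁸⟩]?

First find ord(c²d⁸) by computing successive powers:
  (c²d⁸)¹ = c²d⁸, (c²d⁸)² = cd⁵, (c²d⁸)³ = d², (c²d⁸)⁴ = c²d¹⁰, (c²d⁸)⁵ = cd⁷, (c²d⁸)⁶ = d⁴, (c²d⁸)⁷ = c²d, (c²d⁸)⁸ = cd⁹, (c²d⁸)⁹ = d⁶, (c²d⁸)¹⁰ = c²d³, (c²d⁸)¹¹ = c, (c²d⁸)¹² = d⁸, (c²d⁸)¹³ = c²d⁵, (c²d⁸)¹⁴ = cd², (c²d⁸)¹⁵ = d¹⁰, (c²d⁸)¹⁶ = c²d⁷, (c²d⁸)¹⁷ = cd⁴, (c²d⁸)¹⁸ = d, (c²d⁸)¹⁹ = c²d⁹, (c²d⁸)²⁰ = cd⁶, (c²d⁸)²¹ = d³, (c²d⁸)²² = c², (c²d⁸)²³ = cd⁸, (c²d⁸)²⁴ = d⁵, (c²d⁸)²⁵ = c²d², (c²d⁸)²⁶ = cd¹⁰, (c²d⁸)²⁷ = d⁷, (c²d⁸)²⁸ = c²d⁴, (c²d⁸)²⁹ = cd, (c²d⁸)³⁰ = d⁹, (c²d⁸)³¹ = c²d⁶, (c²d⁸)³² = cd³, (c²d⁸)³³ = e.
So |⟨c²d⁸⟩| = ord(c²d⁸) = 33. With |G| = 33, by Lagrange [G : ⟨c²d⁸⟩] = 33/33 = 1.

Answer: 1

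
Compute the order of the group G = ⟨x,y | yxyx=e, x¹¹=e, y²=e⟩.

Enumerate words in the generators, reducing via the relations: the distinct elements are
  {e, x, y, xy, x², x³, x⁴, x⁵, x⁶, x⁷, x⁸, x⁹, x²y, x³y, x¹⁰, x⁴y, x⁵y, x⁶y, x⁷y, x⁸y, x⁹y, x¹⁰y}.
No further products give new elements, so |G| = 22.

Answer: 22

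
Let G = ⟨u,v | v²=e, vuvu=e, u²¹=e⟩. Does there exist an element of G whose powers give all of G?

Every cyclic group is abelian. But u·v = uv while v·u = u²⁰v, so u·v ≠ v·u and G is not abelian. Hence G is not cyclic.

Answer: No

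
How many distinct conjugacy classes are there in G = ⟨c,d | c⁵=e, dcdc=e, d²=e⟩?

The conjugacy classes (representative and size) are:
  [e] (size 1), [c] (size 2), [c²] (size 2), [d] (size 5).
Class equation: 1 + 2 + 2 + 5 = 10 = |G|. So G has 4 conjugacy classes.

Answer: 4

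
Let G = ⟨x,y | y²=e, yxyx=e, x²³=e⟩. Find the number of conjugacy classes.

The conjugacy classes (representative and size) are:
  [e] (size 1), [x] (size 2), [x²¹] (size 2), [x²⁰] (size 2), [x⁴] (size 2), [x¹⁸] (size 2), [x⁶] (size 2), [x¹⁶] (size 2), [x⁸] (size 2), [x⁹] (size 2), [x¹⁰] (size 2), [x¹²] (size 2), [x¹⁸y] (size 23).
Class equation: 1 + 2 + 2 + 2 + 2 + 2 + 2 + 2 + 2 + 2 + 2 + 2 + 23 = 46 = |G|. So G has 13 conjugacy classes.

Answer: 13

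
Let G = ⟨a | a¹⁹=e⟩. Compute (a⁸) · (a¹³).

Compute (a⁸) · (a¹³) by multiplying left to right and reducing via the relations at each step:
  (a⁸) · a¹³ = a²

Answer: a²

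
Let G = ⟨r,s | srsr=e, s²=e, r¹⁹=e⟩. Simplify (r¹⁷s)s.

Compute (r¹⁷s) · s by multiplying left to right and reducing via the relations at each step:
  (r¹⁷s) · s = r¹⁷

Answer: r¹⁷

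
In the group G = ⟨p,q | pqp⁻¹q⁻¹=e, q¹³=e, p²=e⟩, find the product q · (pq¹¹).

Compute q · (pq¹¹) by multiplying left to right and reducing via the relations at each step:
  q · p = pq
  (pq) · q¹¹ = pq¹²

Answer: pq¹²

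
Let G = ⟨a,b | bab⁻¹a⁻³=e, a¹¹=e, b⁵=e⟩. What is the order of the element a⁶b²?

Compute successive powers until reaching e:
  (a⁶b²)¹ = a⁶b², (a⁶b²)² = a⁵b⁴, (a⁶b²)³ = a⁷b, (a⁶b²)⁴ = a³b³, (a⁶b²)⁵ = e.
The smallest positive k with (a⁶b²)ᵏ = e is 5.

Answer: 5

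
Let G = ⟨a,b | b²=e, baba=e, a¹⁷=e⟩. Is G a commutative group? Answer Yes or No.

a·b = ab but b·a = a¹⁶b, so a·b ≠ b·a and G is not abelian.

Answer: No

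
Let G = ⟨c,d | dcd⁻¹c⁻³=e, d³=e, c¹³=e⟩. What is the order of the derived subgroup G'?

G' = [G, G] is generated by all commutators. The generator-pair commutators are: [c, d] = c¹¹.
The subgroup they normally generate is {e, c, c², c³, c⁴, c⁵, c⁶, c⁷, c⁸, c⁹, c¹⁰, c¹¹, c¹²}, of order 13.
Check: |G/G'| = 39/13 = 3 is the order of the abelianisation.

Answer: 13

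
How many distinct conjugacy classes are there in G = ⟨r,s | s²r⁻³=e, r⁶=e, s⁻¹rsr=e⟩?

The conjugacy classes (representative and size) are:
  [e] (size 1), [r] (size 2), [r²] (size 2), [r³] (size 1), [rs⁻¹] (size 3), [r²s⁻¹] (size 3).
Class equation: 1 + 2 + 2 + 1 + 3 + 3 = 12 = |G|. So G has 6 conjugacy classes.

Answer: 6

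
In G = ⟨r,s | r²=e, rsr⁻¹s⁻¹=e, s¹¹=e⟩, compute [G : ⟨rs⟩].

First find ord(rs) by computing successive powers:
  (rs)¹ = rs, (rs)² = s², (rs)³ = rs³, (rs)⁴ = s⁴, (rs)⁵ = rs⁵, (rs)⁶ = s⁶, (rs)⁷ = rs⁷, (rs)⁸ = s⁸, (rs)⁹ = rs⁹, (rs)¹⁰ = s¹⁰, (rs)¹¹ = r, (rs)¹² = s, (rs)¹³ = rs², (rs)¹⁴ = s³, (rs)¹⁵ = rs⁴, (rs)¹⁶ = s⁵, (rs)¹⁷ = rs⁶, (rs)¹⁸ = s⁷, (rs)¹⁹ = rs⁸, (rs)²⁰ = s⁹, (rs)²¹ = rs¹⁰, (rs)²² = e.
So |⟨rs⟩| = ord(rs) = 22. With |G| = 22, by Lagrange [G : ⟨rs⟩] = 22/22 = 1.

Answer: 1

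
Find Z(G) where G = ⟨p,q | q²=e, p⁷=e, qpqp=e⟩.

An element z ∈ Z(G) iff z commutes with every generator.
For example e is central: e·p = p = p·e; e·q = q = q·e.
Whereas p ∉ Z(G) since p·q = pq ≠ p⁶q = q·p.
Checking each of the 14 elements this way gives Z(G) = {e}, of order 1.

Answer: {e}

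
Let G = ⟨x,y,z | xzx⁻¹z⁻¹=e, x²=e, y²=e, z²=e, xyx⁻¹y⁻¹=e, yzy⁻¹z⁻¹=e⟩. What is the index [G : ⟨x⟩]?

First find ord(x) by computing successive powers:
  x¹ = x, x² = e.
So |⟨x⟩| = ord(x) = 2. With |G| = 8, by Lagrange [G : ⟨x⟩] = 8/2 = 4.

Answer: 4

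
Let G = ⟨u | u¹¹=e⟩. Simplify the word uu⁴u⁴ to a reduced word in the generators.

Multiply left to right, reducing at each step:
  u · u⁴ = u⁵
  (u⁵) · u⁴ = u⁹

Answer: u⁹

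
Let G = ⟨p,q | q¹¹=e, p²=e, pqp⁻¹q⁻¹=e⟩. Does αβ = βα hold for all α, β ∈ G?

Each pair of generators commutes: p·q = pq = q·p. Since the generators pairwise commute, every element of G commutes with every other, so G is abelian.

Answer: Yes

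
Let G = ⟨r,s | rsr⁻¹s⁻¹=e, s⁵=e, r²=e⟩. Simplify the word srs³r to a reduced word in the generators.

Multiply left to right, reducing at each step:
  s · r = rs
  (rs) · s³ = rs⁴
  (rs⁴) · r = s⁴

Answer: s⁴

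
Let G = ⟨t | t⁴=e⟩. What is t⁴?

Compute successive powers of t, reducing at each step:
  t²: t · t = t²
  t³: (t²) · t = t³
  t⁴: (t³) · t = e

Answer: e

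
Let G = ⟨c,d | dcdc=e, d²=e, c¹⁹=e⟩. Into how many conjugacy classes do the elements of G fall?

The conjugacy classes (representative and size) are:
  [e] (size 1), [c¹⁸] (size 2), [c²] (size 2), [c¹⁶] (size 2), [c⁴] (size 2), [c¹⁴] (size 2), [c¹³] (size 2), [c¹²] (size 2), [c⁸] (size 2), [c⁹] (size 2), [d] (size 19).
Class equation: 1 + 2 + 2 + 2 + 2 + 2 + 2 + 2 + 2 + 2 + 19 = 38 = |G|. So G has 11 conjugacy classes.

Answer: 11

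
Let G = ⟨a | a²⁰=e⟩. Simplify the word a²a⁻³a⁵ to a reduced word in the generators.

Multiply left to right, reducing at each step:
  (a²) · a⁻³ = a¹⁹
  (a¹⁹) · a⁵ = a⁴

Answer: a⁴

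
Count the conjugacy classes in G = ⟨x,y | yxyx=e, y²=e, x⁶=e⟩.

The conjugacy classes (representative and size) are:
  [e] (size 1), [x⁵] (size 2), [x⁴] (size 2), [x³] (size 1), [y] (size 3), [x³y] (size 3).
Class equation: 1 + 2 + 2 + 1 + 3 + 3 = 12 = |G|. So G has 6 conjugacy classes.

Answer: 6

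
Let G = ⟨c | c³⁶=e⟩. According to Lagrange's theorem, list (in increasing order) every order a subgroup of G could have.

|G| = 36 = 2² · 3². By Lagrange's theorem the order of any subgroup divides 36; the divisors of 36 are 1, 2, 3, 4, 6, 9, 12, 18, 36.

Answer: 1, 2, 3, 4, 6, 9, 12, 18, 36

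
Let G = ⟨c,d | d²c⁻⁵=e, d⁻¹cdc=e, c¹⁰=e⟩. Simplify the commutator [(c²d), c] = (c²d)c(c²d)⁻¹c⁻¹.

[(c²d), c] = (c²d)·c·(c²d)⁻¹·c⁻¹.
  (c²d) · c = cd
  (cd) · (c²d⁻¹) = c⁹
  (c⁹) · (c⁹) = c⁸

Answer: c⁸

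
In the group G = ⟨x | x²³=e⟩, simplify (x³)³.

Compute successive powers of (x³), reducing at each step:
  (x³)²: (x³) · x³ = x⁶
  (x³)³: (x⁶) · x³ = x⁹

Answer: x⁹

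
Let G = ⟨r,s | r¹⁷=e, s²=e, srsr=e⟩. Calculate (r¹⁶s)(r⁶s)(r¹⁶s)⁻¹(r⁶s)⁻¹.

[(r¹⁶s), (r⁶s)] = (r¹⁶s)·(r⁶s)·(r¹⁶s)⁻¹·(r⁶s)⁻¹.
  (r¹⁶s) · (r⁶s) = r¹⁰
  (r¹⁰) · (r¹⁶s) = r⁹s
  (r⁹s) · (r⁶s) = r³

Answer: r³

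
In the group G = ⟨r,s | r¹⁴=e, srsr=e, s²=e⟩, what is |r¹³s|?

Compute successive powers until reaching e:
  (r¹³s)¹ = r¹³s, (r¹³s)² = e.
The smallest positive k with (r¹³s)ᵏ = e is 2.

Answer: 2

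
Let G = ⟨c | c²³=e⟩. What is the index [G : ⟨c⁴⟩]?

First find ord(c⁴) by computing successive powers:
  (c⁴)¹ = c⁴, (c⁴)² = c⁸, (c⁴)³ = c¹², (c⁴)⁴ = c¹⁶, (c⁴)⁵ = c²⁰, (c⁴)⁶ = c, (c⁴)⁷ = c⁵, (c⁴)⁸ = c⁹, (c⁴)⁹ = c¹³, (c⁴)¹⁰ = c¹⁷, (c⁴)¹¹ = c²¹, (c⁴)¹² = c², (c⁴)¹³ = c⁶, (c⁴)¹⁴ = c¹⁰, (c⁴)¹⁵ = c¹⁴, (c⁴)¹⁶ = c¹⁸, (c⁴)¹⁷ = c²², (c⁴)¹⁸ = c³, (c⁴)¹⁹ = c⁷, (c⁴)²⁰ = c¹¹, (c⁴)²¹ = c¹⁵, (c⁴)²² = c¹⁹, (c⁴)²³ = e.
So |⟨c⁴⟩| = ord(c⁴) = 23. With |G| = 23, by Lagrange [G : ⟨c⁴⟩] = 23/23 = 1.

Answer: 1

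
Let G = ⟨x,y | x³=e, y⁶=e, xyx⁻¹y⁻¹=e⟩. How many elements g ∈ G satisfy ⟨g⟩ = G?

⟨g⟩ = G would require ord(g) = |G| = 18, but the maximum element order in G is 6 < 18. So G is not cyclic and no single element generates it: the count is 0.

Answer: 0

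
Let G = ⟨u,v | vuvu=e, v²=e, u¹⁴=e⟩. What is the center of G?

An element z ∈ Z(G) iff z commutes with every generator.
For example u⁷ is central: (u⁷)·u = u⁸ = u·(u⁷); (u⁷)·v = u⁷v = v·(u⁷).
Whereas u ∉ Z(G) since u·v = uv ≠ u¹³v = v·u.
Checking each of the 28 elements this way gives Z(G) = {e, u⁷}, of order 2.

Answer: {e, u⁷}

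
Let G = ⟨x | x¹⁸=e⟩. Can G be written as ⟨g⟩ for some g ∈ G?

|G| = 18. The element x has order 18 (its powers give 18 distinct elements), so ⟨x⟩ = G and G is cyclic.

Answer: Yes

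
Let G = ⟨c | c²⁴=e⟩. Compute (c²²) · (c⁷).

Compute (c²²) · (c⁷) by multiplying left to right and reducing via the relations at each step:
  (c²²) · c⁷ = c⁵

Answer: c⁵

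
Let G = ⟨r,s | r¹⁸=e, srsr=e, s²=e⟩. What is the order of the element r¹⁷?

Compute successive powers until reaching e:
  (r¹⁷)¹ = r¹⁷, (r¹⁷)² = r¹⁶, (r¹⁷)³ = r¹⁵, (r¹⁷)⁴ = r¹⁴, (r¹⁷)⁵ = r¹³, (r¹⁷)⁶ = r¹², (r¹⁷)⁷ = r¹¹, (r¹⁷)⁸ = r¹⁰, (r¹⁷)⁹ = r⁹, (r¹⁷)¹⁰ = r⁸, (r¹⁷)¹¹ = r⁷, (r¹⁷)¹² = r⁶, (r¹⁷)¹³ = r⁵, (r¹⁷)¹⁴ = r⁴, (r¹⁷)¹⁵ = r³, (r¹⁷)¹⁶ = r², (r¹⁷)¹⁷ = r, (r¹⁷)¹⁸ = e.
The smallest positive k with (r¹⁷)ᵏ = e is 18.

Answer: 18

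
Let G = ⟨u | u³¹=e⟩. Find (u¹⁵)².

Compute successive powers of (u¹⁵), reducing at each step:
  (u¹⁵)²: (u¹⁵) · u¹⁵ = u³⁰

Answer: u³⁰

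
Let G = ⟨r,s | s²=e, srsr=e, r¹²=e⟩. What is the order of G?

Enumerate words in the generators, reducing via the relations: the distinct elements are
  {e, r, s, rs, r², r³, r⁴, r⁵, r⁶, r⁷, r⁸, r⁹, r²s, r³s, r¹¹, r¹⁰, r⁴s, r⁵s, r⁶s, r⁷s, r⁸s, r⁹s, r¹¹s, r¹⁰s}.
No further products give new elements, so |G| = 24.

Answer: 24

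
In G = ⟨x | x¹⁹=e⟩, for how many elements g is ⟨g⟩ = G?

G is cyclic of order 19. An element generates G iff its order is 19, and a cyclic group of order 19 has exactly φ(19) = 18 such elements.

Answer: 18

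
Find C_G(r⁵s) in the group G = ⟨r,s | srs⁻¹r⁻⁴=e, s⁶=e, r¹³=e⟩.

⟨r⁵s⟩ ⊆ C_G(r⁵s) since powers of r⁵s commute with r⁵s; so |C_G(r⁵s)| ≥ |⟨r⁵s⟩| = 6.
By orbit–stabilizer, |C_G(r⁵s)| = |G| / |conj. class of r⁵s| = 78 / 13 = 6.
The 6 elements commuting with r⁵s are {e, rs³, r⁵s, r²s⁵, r⁹s⁴, r¹²s²}.

Answer: {e, rs³, r⁵s, r²s⁵, r⁹s⁴, r¹²s²}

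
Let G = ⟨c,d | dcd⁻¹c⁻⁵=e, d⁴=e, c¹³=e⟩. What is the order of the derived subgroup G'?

G' = [G, G] is generated by all commutators. The generator-pair commutators are: [c, d] = c⁹.
The subgroup they normally generate is {e, c, c², c³, c⁴, c⁵, c⁶, c⁷, c⁸, c⁹, c¹⁰, c¹¹, c¹²}, of order 13.
Check: |G/G'| = 52/13 = 4 is the order of the abelianisation.

Answer: 13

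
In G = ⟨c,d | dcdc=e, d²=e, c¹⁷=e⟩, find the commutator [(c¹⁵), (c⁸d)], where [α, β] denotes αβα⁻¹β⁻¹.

[(c¹⁵), (c⁸d)] = (c¹⁵)·(c⁸d)·(c¹⁵)⁻¹·(c⁸d)⁻¹.
  (c¹⁵) · (c⁸d) = c⁶d
  (c⁶d) · (c²) = c⁴d
  (c⁴d) · (c⁸d) = c¹³

Answer: c¹³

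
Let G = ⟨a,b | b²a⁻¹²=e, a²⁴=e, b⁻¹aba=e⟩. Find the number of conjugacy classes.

The conjugacy classes (representative and size) are:
  [e] (size 1), [a] (size 2), [a²] (size 2), [a³] (size 2), [a⁴] (size 2), [a⁵] (size 2), [a¹⁸] (size 2), [a⁷] (size 2), [a¹⁶] (size 2), [a¹⁵] (size 2), [a¹⁴] (size 2), [a¹³] (size 2), [a¹²] (size 1), [a⁶b] (size 12), [a⁵b⁻¹] (size 12).
Class equation: 1 + 2 + 2 + 2 + 2 + 2 + 2 + 2 + 2 + 2 + 2 + 2 + 1 + 12 + 12 = 48 = |G|. So G has 15 conjugacy classes.

Answer: 15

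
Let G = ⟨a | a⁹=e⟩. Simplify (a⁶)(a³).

Compute (a⁶) · (a³) by multiplying left to right and reducing via the relations at each step:
  (a⁶) · a³ = e

Answer: e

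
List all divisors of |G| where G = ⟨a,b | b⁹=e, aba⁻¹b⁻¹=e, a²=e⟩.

|G| = 18 = 2 · 3². By Lagrange's theorem the order of any subgroup divides 18; the divisors of 18 are 1, 2, 3, 6, 9, 18.

Answer: 1, 2, 3, 6, 9, 18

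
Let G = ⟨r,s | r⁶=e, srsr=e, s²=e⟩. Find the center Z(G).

An element z ∈ Z(G) iff z commutes with every generator.
For example r³ is central: (r³)·r = r⁴ = r·(r³); (r³)·s = r³s = s·(r³).
Whereas r ∉ Z(G) since r·s = rs ≠ r⁵s = s·r.
Checking each of the 12 elements this way gives Z(G) = {e, r³}, of order 2.

Answer: {e, r³}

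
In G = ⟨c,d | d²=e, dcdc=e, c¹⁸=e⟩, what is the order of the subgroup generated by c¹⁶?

|⟨c¹⁶⟩| equals the order of c¹⁶. Compute successive powers until reaching e:
  (c¹⁶)¹ = c¹⁶, (c¹⁶)² = c¹⁴, (c¹⁶)³ = c¹², (c¹⁶)⁴ = c¹⁰, (c¹⁶)⁵ = c⁸, (c¹⁶)⁶ = c⁶, (c¹⁶)⁷ = c⁴, (c¹⁶)⁸ = c², (c¹⁶)⁹ = e.
The smallest positive k with (c¹⁶)ᵏ = e is 9, so |⟨c¹⁶⟩| = 9.

Answer: 9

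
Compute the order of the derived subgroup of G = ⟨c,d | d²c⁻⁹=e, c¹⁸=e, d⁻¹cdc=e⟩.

G' = [G, G] is generated by all commutators. The generator-pair commutators are: [c, d] = c².
The subgroup they normally generate is {e, c², c⁴, c⁶, c⁸, c¹⁰, c¹², c¹⁴, c¹⁶}, of order 9.
Check: |G/G'| = 36/9 = 4 is the order of the abelianisation.

Answer: 9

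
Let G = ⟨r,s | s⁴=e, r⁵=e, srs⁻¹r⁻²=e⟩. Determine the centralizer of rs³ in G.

⟨rs³⟩ ⊆ C_G(rs³) since powers of rs³ commute with rs³; so |C_G(rs³)| ≥ |⟨rs³⟩| = 4.
By orbit–stabilizer, |C_G(rs³)| = |G| / |conj. class of rs³| = 20 / 5 = 4.
The 4 elements commuting with rs³ are {e, rs³, r³s, r⁴s²}.

Answer: {e, rs³, r³s, r⁴s²}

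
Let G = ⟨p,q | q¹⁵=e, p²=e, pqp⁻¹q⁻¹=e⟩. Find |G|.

Enumerate words in the generators, reducing via the relations: the distinct elements are
  {e, p, q, pq, q², q³, q⁴, q⁵, q⁶, q⁷, q⁸, q⁹, pq², pq³, pq⁴, pq⁵, pq⁶, pq⁷, pq⁸, pq⁹, q¹², q¹³, q¹¹, q¹⁰, q¹⁴, pq¹², pq¹³, pq¹¹, pq¹⁰, pq¹⁴}.
No further products give new elements, so |G| = 30.

Answer: 30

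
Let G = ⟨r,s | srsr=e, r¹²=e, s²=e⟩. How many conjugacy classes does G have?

The conjugacy classes (representative and size) are:
  [e] (size 1), [r¹¹] (size 2), [r²] (size 2), [r⁹] (size 2), [r⁴] (size 2), [r⁵] (size 2), [r⁶] (size 1), [s] (size 6), [rs] (size 6).
Class equation: 1 + 2 + 2 + 2 + 2 + 2 + 1 + 6 + 6 = 24 = |G|. So G has 9 conjugacy classes.

Answer: 9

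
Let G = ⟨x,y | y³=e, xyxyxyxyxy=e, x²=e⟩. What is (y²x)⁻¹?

The order of (y²x) is 5 (smallest k with (y²x)ᵏ = e), so (y²x)⁻¹ = (y²x)⁴ = xy.
Check: (y²x) · (xy) → (y²x) · x = y²;   (y²) · y = e, giving e as required.

Answer: xy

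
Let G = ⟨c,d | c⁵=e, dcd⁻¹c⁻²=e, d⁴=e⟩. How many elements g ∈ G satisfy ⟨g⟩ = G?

⟨g⟩ = G would require ord(g) = |G| = 20, but the maximum element order in G is 5 < 20. So G is not cyclic and no single element generates it: the count is 0.

Answer: 0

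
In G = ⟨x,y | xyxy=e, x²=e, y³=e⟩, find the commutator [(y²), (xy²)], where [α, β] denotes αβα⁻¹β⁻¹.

[(y²), (xy²)] = (y²)·(xy²)·(y²)⁻¹·(xy²)⁻¹.
  (y²) · (xy²) = x
  x · y = xy
  (xy) · (xy²) = y

Answer: y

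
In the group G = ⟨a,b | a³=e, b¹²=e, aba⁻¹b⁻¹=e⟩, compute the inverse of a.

The order of a is 3 (smallest k with aᵏ = e), so a⁻¹ = a² = a².
Check: a · (a²) → a · a² = e, giving e as required.

Answer: a²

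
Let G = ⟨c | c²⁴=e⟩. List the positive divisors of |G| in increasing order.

|G| = 24 = 2³ · 3. By Lagrange's theorem the order of any subgroup divides 24; the divisors of 24 are 1, 2, 3, 4, 6, 8, 12, 24.

Answer: 1, 2, 3, 4, 6, 8, 12, 24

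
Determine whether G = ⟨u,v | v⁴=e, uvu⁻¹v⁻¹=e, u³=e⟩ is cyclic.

|G| = 12. The element uv has order 12 (its powers give 12 distinct elements), so ⟨uv⟩ = G and G is cyclic.

Answer: Yes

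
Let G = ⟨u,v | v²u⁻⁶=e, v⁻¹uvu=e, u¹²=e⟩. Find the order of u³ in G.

Compute successive powers until reaching e:
  (u³)¹ = u³, (u³)² = u⁶, (u³)³ = u⁹, (u³)⁴ = e.
The smallest positive k with (u³)ᵏ = e is 4.

Answer: 4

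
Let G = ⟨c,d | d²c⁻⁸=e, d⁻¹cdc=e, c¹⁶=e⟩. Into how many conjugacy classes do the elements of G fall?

The conjugacy classes (representative and size) are:
  [e] (size 1), [c] (size 2), [c¹⁴] (size 2), [c³] (size 2), [c¹²] (size 2), [c⁵] (size 2), [c¹⁰] (size 2), [c⁷] (size 2), [c⁸] (size 1), [c⁶d] (size 8), [c³d⁻¹] (size 8).
Class equation: 1 + 2 + 2 + 2 + 2 + 2 + 2 + 2 + 1 + 8 + 8 = 32 = |G|. So G has 11 conjugacy classes.

Answer: 11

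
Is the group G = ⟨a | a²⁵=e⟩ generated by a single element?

|G| = 25. The element a has order 25 (its powers give 25 distinct elements), so ⟨a⟩ = G and G is cyclic.

Answer: Yes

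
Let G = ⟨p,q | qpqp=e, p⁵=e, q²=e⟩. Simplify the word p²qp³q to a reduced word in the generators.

Multiply left to right, reducing at each step:
  (p²) · q = p²q
  (p²q) · p³ = p⁴q
  (p⁴q) · q = p⁴

Answer: p⁴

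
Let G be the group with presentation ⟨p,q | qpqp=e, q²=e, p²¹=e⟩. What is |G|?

Enumerate words in the generators, reducing via the relations: the distinct elements are
  {e, p, q, pq, p², p³, p⁴, p⁵, p⁶, p⁷, p⁸, p⁹, p²q, p²⁰, p³q, p¹², p¹³, p¹¹, p¹⁰, p¹⁴, p¹⁵, p¹⁶, p¹⁷, p¹⁸, p¹⁹, p⁴q, p⁵q, p⁶q, p⁷q, p⁸q, p⁹q, p²⁰q, p¹²q, p¹³q, p¹¹q, p¹⁰q, p¹⁴q, p¹⁵q, p¹⁶q, p¹⁷q, p¹⁸q, p¹⁹q}.
No further products give new elements, so |G| = 42.

Answer: 42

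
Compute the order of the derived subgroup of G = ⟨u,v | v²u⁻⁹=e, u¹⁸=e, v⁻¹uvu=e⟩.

G' = [G, G] is generated by all commutators. The generator-pair commutators are: [u, v] = u².
The subgroup they normally generate is {e, u², u⁴, u⁶, u⁸, u¹⁰, u¹², u¹⁴, u¹⁶}, of order 9.
Check: |G/G'| = 36/9 = 4 is the order of the abelianisation.

Answer: 9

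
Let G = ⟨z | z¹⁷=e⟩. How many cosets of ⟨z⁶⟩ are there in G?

First find ord(z⁶) by computing successive powers:
  (z⁶)¹ = z⁶, (z⁶)² = z¹², (z⁶)³ = z, (z⁶)⁴ = z⁷, (z⁶)⁵ = z¹³, (z⁶)⁶ = z², (z⁶)⁷ = z⁸, (z⁶)⁸ = z¹⁴, (z⁶)⁹ = z³, (z⁶)¹⁰ = z⁹, (z⁶)¹¹ = z¹⁵, (z⁶)¹² = z⁴, (z⁶)¹³ = z¹⁰, (z⁶)¹⁴ = z¹⁶, (z⁶)¹⁵ = z⁵, (z⁶)¹⁶ = z¹¹, (z⁶)¹⁷ = e.
So |⟨z⁶⟩| = ord(z⁶) = 17. With |G| = 17, by Lagrange [G : ⟨z⁶⟩] = 17/17 = 1.

Answer: 1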